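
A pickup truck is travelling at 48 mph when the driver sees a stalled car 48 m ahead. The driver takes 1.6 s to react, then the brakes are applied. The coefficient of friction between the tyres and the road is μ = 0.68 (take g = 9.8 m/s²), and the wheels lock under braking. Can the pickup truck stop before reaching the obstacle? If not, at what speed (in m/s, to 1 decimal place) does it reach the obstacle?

48 mph × 0.44704 = 21.4579 m/s.
a = μg = 0.68 × 9.8 = 6.664 m/s².
Reaction distance = 21.4579 × 1.6 = 34.333 m.
Braking distance needed to stop: v²/(2a) = 460.441 / 13.328 = 34.547 m, so total needed = 34.333 + 34.547 = 68.880 m > 48 m — it cannot stop.
Distance remaining when braking begins: 48 − 34.333 = 13.667 m.
v² = v₀² − 2a·d = 460.441 − 2 × 6.664 × 13.667 = 278.287 m²/s².
v = √278.287 = 16.682 m/s.

No — it strikes the obstacle at 16.7 m/s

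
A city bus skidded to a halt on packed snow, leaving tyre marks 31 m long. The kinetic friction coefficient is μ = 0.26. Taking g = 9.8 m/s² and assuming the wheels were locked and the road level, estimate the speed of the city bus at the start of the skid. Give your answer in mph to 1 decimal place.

Deceleration a = μg = 0.26 × 9.8 = 2.548 m/s².
v = √(2a·d) = √(2 × 2.548 × 31) = √157.976 = 12.5689 m/s.
= 12.5689 ÷ 0.44704 = 28.116 mph.

Initial speed ≈ 28.1 mph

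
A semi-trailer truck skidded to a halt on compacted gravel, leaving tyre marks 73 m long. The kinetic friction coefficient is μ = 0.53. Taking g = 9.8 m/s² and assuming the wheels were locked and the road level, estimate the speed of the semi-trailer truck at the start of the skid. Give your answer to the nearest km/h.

Initial speed ≈ 99 km/h

Deceleration a = μg = 0.53 × 9.8 = 5.194 m/s².
v = √(2a·d) = √(2 × 5.194 × 73) = √758.324 = 27.5377 m/s.
= 27.5377 × 3.6 = 99.136 km/h.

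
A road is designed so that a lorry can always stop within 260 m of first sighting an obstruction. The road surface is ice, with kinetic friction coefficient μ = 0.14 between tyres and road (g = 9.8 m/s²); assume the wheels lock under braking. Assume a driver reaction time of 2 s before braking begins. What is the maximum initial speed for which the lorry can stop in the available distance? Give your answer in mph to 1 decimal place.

Maximum speed ≈ 53.9 mph

a = μg = 0.14 × 9.8 = 1.372 m/s².
Stopping distance: v·t_r + v²/(2a) = 260 with t_r = 2 s and a = 1.372 m/s².
So v² + 5.488 v − 713.44 = 0.
Positive root: v = −a·t_r + √((a·t_r)² + 2a·d) = −2.744 + √(7.530 + 713.44) = 24.1069 m/s.
24.1069 m/s ÷ 0.44704 = 53.926 mph.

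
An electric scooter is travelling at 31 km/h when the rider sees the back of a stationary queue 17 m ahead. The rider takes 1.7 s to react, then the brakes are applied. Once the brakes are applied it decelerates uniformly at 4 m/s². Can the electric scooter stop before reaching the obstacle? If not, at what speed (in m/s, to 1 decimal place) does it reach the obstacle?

No — it strikes the obstacle at 7.4 m/s

31 km/h ÷ 3.6 = 8.6111 m/s.
Reaction distance = 8.6111 × 1.7 = 14.639 m.
Braking distance needed to stop: v²/(2a) = 74.151 / 8.000 = 9.269 m, so total needed = 14.639 + 9.269 = 23.908 m > 17 m — it cannot stop.
Distance remaining when braking begins: 17 − 14.639 = 2.361 m.
v² = v₀² − 2a·d = 74.151 − 2 × 4.000 × 2.361 = 55.263 m²/s².
v = √55.263 = 7.434 m/s.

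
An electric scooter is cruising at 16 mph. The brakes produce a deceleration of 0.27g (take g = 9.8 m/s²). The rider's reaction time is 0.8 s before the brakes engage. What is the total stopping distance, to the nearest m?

Total stopping distance ≈ 15 m

16 mph × 0.44704 = 7.1526 m/s.
a = 0.27 × 9.8 = 2.646 m/s².
Reaction distance = v·t_r = 7.1526 × 0.8 = 5.722 m.
Braking distance = v²/(2a) = 7.1526² / (2 × 2.646) = 51.160 / 5.292 = 9.667 m.
Total = 5.722 + 9.667 = 15.389 m.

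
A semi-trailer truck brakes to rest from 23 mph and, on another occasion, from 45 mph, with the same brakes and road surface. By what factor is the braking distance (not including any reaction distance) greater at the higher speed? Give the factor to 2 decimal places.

Braking distance d = v²/(2a), so with a fixed, d ∝ v².
Factor = (45/23)² = 1.9565² = 3.8279.

Factor ≈ 3.83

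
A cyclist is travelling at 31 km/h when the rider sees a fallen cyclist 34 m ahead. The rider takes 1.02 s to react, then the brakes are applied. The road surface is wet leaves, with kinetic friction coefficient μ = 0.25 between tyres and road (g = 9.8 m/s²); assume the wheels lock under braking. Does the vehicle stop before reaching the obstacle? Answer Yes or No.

Yes

31 km/h ÷ 3.6 = 8.6111 m/s.
a = μg = 0.25 × 9.8 = 2.450 m/s².
Reaction distance = 8.6111 × 1.02 = 8.783 m.
Braking distance = v²/(2a) = 74.151 / 4.900 = 15.133 m.
Total stopping distance = 8.783 + 15.133 = 23.916 m, vs 34 m available — it stops with 34 − 23.916 = 10.084 m to spare.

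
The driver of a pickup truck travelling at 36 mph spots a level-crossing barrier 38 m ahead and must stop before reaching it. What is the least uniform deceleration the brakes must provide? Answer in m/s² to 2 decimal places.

Required deceleration ≈ 3.41 m/s²

36 mph × 0.44704 = 16.0934 m/s.
v² = 2a·d ⇒ a = v²/(2d) = 16.0934² / (2 × 38.000) = 258.998 / 76.000 = 3.4079 m/s².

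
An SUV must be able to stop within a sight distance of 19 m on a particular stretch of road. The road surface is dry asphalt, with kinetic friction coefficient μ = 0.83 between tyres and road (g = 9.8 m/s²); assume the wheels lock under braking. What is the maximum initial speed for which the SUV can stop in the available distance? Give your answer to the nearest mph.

Maximum speed ≈ 39 mph

a = μg = 0.83 × 9.8 = 8.134 m/s².
v²/(2a) = d ⇒ v = √(2 × 8.134 × 19) = √309.09 = 17.5810 m/s.
17.5810 m/s ÷ 0.44704 = 39.328 mph.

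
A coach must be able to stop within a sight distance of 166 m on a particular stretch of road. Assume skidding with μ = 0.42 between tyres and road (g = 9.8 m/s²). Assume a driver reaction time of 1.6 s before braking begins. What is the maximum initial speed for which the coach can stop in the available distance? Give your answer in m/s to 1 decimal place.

Maximum speed ≈ 31.0 m/s

a = μg = 0.42 × 9.8 = 4.116 m/s².
Stopping distance: v·t_r + v²/(2a) = 166 with t_r = 1.6 s and a = 4.116 m/s².
So v² + 13.171 v − 1366.51 = 0.
Positive root: v = −a·t_r + √((a·t_r)² + 2a·d) = −6.586 + √(43.375 + 1366.51) = 30.9624 m/s.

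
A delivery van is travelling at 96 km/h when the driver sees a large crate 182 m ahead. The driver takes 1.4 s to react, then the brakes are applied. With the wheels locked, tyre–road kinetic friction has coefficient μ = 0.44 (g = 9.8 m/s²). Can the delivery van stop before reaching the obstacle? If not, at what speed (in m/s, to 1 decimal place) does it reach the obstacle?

96 km/h ÷ 3.6 = 26.6667 m/s.
a = μg = 0.44 × 9.8 = 4.312 m/s².
Reaction distance = 26.6667 × 1.4 = 37.333 m.
Braking distance = v²/(2a) = 711.113 / 8.624 = 82.457 m.
Total stopping distance = 37.333 + 82.457 = 119.790 m, vs 182 m available — it stops with 182 − 119.790 = 62.210 m to spare.

Yes — it stops about 62.2 m short of the obstacle, so it never reaches it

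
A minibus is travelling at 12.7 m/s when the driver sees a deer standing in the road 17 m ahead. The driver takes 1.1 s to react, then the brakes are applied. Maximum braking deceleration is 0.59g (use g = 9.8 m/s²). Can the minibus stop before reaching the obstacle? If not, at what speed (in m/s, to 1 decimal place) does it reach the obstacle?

No — it strikes the obstacle at 11.2 m/s

a = 0.59 × 9.8 = 5.782 m/s².
Reaction distance = 12.7000 × 1.1 = 13.970 m.
Braking distance needed to stop: v²/(2a) = 161.290 / 11.564 = 13.948 m, so total needed = 13.970 + 13.948 = 27.918 m > 17 m — it cannot stop.
Distance remaining when braking begins: 17 − 13.970 = 3.030 m.
v² = v₀² − 2a·d = 161.290 − 2 × 5.782 × 3.030 = 126.251 m²/s².
v = √126.251 = 11.236 m/s.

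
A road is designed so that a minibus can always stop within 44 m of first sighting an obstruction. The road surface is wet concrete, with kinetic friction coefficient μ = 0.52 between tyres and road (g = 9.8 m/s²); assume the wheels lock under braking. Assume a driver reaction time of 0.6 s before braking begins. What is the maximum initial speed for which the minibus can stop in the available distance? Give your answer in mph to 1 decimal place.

a = μg = 0.52 × 9.8 = 5.096 m/s².
Stopping distance: v·t_r + v²/(2a) = 44 with t_r = 0.6 s and a = 5.096 m/s².
So v² + 6.115 v − 448.45 = 0.
Positive root: v = −a·t_r + √((a·t_r)² + 2a·d) = −3.058 + √(9.351 + 448.45) = 18.3383 m/s.
18.3383 m/s ÷ 0.44704 = 41.022 mph.

Maximum speed ≈ 41.0 mph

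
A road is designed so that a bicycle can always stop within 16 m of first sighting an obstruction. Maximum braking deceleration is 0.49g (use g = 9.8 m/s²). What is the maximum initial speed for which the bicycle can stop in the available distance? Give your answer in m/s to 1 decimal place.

a = 0.49 × 9.8 = 4.802 m/s².
v²/(2a) = d ⇒ v = √(2 × 4.802 × 16) = √153.66 = 12.3960 m/s.

Maximum speed ≈ 12.4 m/s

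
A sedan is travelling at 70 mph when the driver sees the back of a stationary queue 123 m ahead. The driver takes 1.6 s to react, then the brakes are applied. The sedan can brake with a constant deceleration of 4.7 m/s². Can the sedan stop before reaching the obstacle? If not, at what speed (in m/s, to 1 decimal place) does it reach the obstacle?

70 mph × 0.44704 = 31.2928 m/s.
Reaction distance = 31.2928 × 1.6 = 50.068 m.
Braking distance needed to stop: v²/(2a) = 979.239 / 9.400 = 104.174 m, so total needed = 50.068 + 104.174 = 154.242 m > 123 m — it cannot stop.
Distance remaining when braking begins: 123 − 50.068 = 72.932 m.
v² = v₀² − 2a·d = 979.239 − 2 × 4.700 × 72.932 = 293.678 m²/s².
v = √293.678 = 17.137 m/s.

No — it strikes the obstacle at 17.1 m/s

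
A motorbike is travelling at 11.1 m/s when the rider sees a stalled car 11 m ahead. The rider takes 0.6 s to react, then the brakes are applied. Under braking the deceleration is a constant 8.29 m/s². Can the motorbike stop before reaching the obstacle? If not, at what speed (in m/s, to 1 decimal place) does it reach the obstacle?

Reaction distance = 11.1000 × 0.6 = 6.660 m.
Braking distance needed to stop: v²/(2a) = 123.210 / 16.580 = 7.431 m, so total needed = 6.660 + 7.431 = 14.091 m > 11 m — it cannot stop.
Distance remaining when braking begins: 11 − 6.660 = 4.340 m.
v² = v₀² − 2a·d = 123.210 − 2 × 8.290 × 4.340 = 51.253 m²/s².
v = √51.253 = 7.159 m/s.

No — it strikes the obstacle at 7.2 m/s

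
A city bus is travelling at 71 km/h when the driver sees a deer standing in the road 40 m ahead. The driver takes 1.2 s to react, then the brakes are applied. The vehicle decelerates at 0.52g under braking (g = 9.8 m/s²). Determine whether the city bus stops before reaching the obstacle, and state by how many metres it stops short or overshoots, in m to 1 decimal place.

No — it overshoots by 21.8 m

71 km/h ÷ 3.6 = 19.7222 m/s.
a = 0.52 × 9.8 = 5.096 m/s².
Reaction distance = 19.7222 × 1.2 = 23.667 m.
Braking distance = v²/(2a) = 388.965 / 10.192 = 38.164 m.
Total stopping distance = 23.667 + 38.164 = 61.831 m, vs 40 m available — it cannot stop in time and overshoots by 61.831 − 40 = 21.831 m.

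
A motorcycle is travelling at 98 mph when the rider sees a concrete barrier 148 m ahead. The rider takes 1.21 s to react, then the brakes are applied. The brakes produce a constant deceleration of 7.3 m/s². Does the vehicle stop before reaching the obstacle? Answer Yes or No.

No

98 mph × 0.44704 = 43.8099 m/s.
Reaction distance = 43.8099 × 1.21 = 53.010 m.
Braking distance = v²/(2a) = 1919.307 / 14.600 = 131.459 m.
Total stopping distance = 53.010 + 131.459 = 184.469 m, vs 148 m available — it cannot stop in time and overshoots by 184.469 − 148 = 36.469 m.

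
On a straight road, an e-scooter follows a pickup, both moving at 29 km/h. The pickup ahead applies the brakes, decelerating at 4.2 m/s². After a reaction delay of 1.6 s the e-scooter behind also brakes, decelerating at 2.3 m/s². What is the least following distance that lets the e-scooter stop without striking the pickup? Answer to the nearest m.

29 km/h ÷ 3.6 = 8.0556 m/s.
Leader travels v²/(2a_L) = 64.893 / 8.400 = 7.725 m before stopping.
Follower covers v·t_r = 8.0556 × 1.6 = 12.889 m while reacting, then v²/(2a_F) = 64.893 / 4.600 = 14.107 m while braking, for a total of 12.889 + 14.107 = 26.996 m.
Since a_F ≤ a_L and the follower starts braking later, the follower is never slower than the leader, so the closest approach is when both have stopped.
Minimum gap = 26.996 − 7.725 = 19.271 m.

Minimum gap ≈ 19 m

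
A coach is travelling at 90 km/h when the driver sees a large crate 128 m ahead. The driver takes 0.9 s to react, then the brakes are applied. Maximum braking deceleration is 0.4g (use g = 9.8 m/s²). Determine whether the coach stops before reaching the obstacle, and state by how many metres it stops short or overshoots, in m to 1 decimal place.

90 km/h ÷ 3.6 = 25.0000 m/s.
a = 0.4 × 9.8 = 3.920 m/s².
Reaction distance = 25.0000 × 0.9 = 22.500 m.
Braking distance = v²/(2a) = 625.000 / 7.840 = 79.719 m.
Total stopping distance = 22.500 + 79.719 = 102.219 m, vs 128 m available — it stops with 128 − 102.219 = 25.781 m to spare.

Yes — it stops 25.8 m short of the obstacle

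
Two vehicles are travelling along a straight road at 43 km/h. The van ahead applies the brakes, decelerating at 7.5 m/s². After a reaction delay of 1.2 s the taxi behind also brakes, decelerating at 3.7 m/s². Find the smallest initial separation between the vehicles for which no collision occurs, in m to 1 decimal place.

Minimum gap ≈ 24.1 m

43 km/h ÷ 3.6 = 11.9444 m/s.
Leader travels v²/(2a_L) = 142.669 / 15.000 = 9.511 m before stopping.
Follower covers v·t_r = 11.9444 × 1.2 = 14.333 m while reacting, then v²/(2a_F) = 142.669 / 7.400 = 19.280 m while braking, for a total of 14.333 + 19.280 = 33.613 m.
Since a_F ≤ a_L and the follower starts braking later, the follower is never slower than the leader, so the closest approach is when both have stopped.
Minimum gap = 33.613 − 9.511 = 24.102 m.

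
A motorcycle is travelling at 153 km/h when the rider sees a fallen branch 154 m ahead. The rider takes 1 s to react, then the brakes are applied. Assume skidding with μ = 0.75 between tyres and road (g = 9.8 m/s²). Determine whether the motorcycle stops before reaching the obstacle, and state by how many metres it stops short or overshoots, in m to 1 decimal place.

No — it overshoots by 11.4 m

153 km/h ÷ 3.6 = 42.5000 m/s.
a = μg = 0.75 × 9.8 = 7.350 m/s².
Reaction distance = 42.5000 × 1 = 42.500 m.
Braking distance = v²/(2a) = 1806.250 / 14.700 = 122.874 m.
Total stopping distance = 42.500 + 122.874 = 165.374 m, vs 154 m available — it cannot stop in time and overshoots by 165.374 − 154 = 11.374 m.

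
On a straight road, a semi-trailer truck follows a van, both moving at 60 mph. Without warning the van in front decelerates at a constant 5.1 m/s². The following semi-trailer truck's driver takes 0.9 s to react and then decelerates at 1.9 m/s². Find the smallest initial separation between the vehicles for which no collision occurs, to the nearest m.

60 mph × 0.44704 = 26.8224 m/s.
Leader travels v²/(2a_L) = 719.441 / 10.200 = 70.533 m before stopping.
Follower covers v·t_r = 26.8224 × 0.9 = 24.140 m while reacting, then v²/(2a_F) = 719.441 / 3.800 = 189.327 m while braking, for a total of 24.140 + 189.327 = 213.467 m.
Since a_F ≤ a_L and the follower starts braking later, the follower is never slower than the leader, so the closest approach is when both have stopped.
Minimum gap = 213.467 − 70.533 = 142.934 m.

Minimum gap ≈ 143 m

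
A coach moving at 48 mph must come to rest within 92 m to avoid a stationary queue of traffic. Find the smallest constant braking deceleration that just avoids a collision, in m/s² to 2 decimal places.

48 mph × 0.44704 = 21.4579 m/s.
v² = 2a·d ⇒ a = v²/(2d) = 21.4579² / (2 × 92.000) = 460.441 / 184.000 = 2.5024 m/s².

Required deceleration ≈ 2.50 m/s²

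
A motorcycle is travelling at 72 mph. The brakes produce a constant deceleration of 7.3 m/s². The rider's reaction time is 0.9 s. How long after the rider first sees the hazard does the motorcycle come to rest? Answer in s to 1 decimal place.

Total time ≈ 5.3 s

72 mph × 0.44704 = 32.1869 m/s.
Braking time = v/a = 32.1869 / 7.300 = 4.409 s.
Total = 0.9 + 4.409 = 5.309 s.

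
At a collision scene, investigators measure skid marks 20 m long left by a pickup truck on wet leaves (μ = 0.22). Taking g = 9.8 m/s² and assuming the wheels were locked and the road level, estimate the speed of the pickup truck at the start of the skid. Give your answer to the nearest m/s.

Deceleration a = μg = 0.22 × 9.8 = 2.156 m/s².
v = √(2a·d) = √(2 × 2.156 × 20) = √86.240 = 9.2865 m/s.

Initial speed ≈ 9 m/s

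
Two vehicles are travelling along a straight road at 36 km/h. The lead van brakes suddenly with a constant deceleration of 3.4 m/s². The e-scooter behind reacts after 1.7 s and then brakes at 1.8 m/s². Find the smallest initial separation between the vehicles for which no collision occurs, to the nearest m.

36 km/h ÷ 3.6 = 10.0000 m/s.
Leader travels v²/(2a_L) = 100.000 / 6.800 = 14.706 m before stopping.
Follower covers v·t_r = 10.0000 × 1.7 = 17.000 m while reacting, then v²/(2a_F) = 100.000 / 3.600 = 27.778 m while braking, for a total of 17.000 + 27.778 = 44.778 m.
Since a_F ≤ a_L and the follower starts braking later, the follower is never slower than the leader, so the closest approach is when both have stopped.
Minimum gap = 44.778 − 14.706 = 30.072 m.

Minimum gap ≈ 30 m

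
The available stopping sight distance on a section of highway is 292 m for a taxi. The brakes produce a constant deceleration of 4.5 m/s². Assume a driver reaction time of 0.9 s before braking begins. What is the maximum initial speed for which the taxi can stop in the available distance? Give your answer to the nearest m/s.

Stopping distance: v·t_r + v²/(2a) = 292 with t_r = 0.9 s and a = 4.500 m/s².
So v² + 8.100 v − 2628.00 = 0.
Positive root: v = −a·t_r + √((a·t_r)² + 2a·d) = −4.050 + √(16.402 + 2628.00) = 47.3737 m/s.

Maximum speed ≈ 47 m/s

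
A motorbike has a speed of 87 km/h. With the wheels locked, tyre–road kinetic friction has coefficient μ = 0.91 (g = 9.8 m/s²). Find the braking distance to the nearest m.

87 km/h ÷ 3.6 = 24.1667 m/s.
a = μg = 0.91 × 9.8 = 8.918 m/s².
Braking distance = v²/(2a) = 24.1667² / (2 × 8.918) = 584.029 / 17.836 = 32.744 m.

Braking distance ≈ 33 m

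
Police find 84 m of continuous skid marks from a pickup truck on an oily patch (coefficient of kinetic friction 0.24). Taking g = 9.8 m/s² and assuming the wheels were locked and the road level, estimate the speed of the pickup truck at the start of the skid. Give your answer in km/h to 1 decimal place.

Deceleration a = μg = 0.24 × 9.8 = 2.352 m/s².
v = √(2a·d) = √(2 × 2.352 × 84) = √395.136 = 19.8780 m/s.
= 19.8780 × 3.6 = 71.561 km/h.

Initial speed ≈ 71.6 km/h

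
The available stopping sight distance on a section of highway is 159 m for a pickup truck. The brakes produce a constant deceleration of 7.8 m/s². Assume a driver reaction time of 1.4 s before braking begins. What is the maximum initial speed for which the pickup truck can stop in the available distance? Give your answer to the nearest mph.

Stopping distance: v·t_r + v²/(2a) = 159 with t_r = 1.4 s and a = 7.800 m/s².
So v² + 21.840 v − 2480.40 = 0.
Positive root: v = −a·t_r + √((a·t_r)² + 2a·d) = −10.920 + √(119.246 + 2480.40) = 40.0667 m/s.
40.0667 m/s ÷ 0.44704 = 89.627 mph.

Maximum speed ≈ 90 mph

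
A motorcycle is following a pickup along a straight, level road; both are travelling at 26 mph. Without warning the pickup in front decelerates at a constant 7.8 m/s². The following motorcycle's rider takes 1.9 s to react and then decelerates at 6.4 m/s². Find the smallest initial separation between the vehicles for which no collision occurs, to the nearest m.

Minimum gap ≈ 24 m

26 mph × 0.44704 = 11.6230 m/s.
Leader travels v²/(2a_L) = 135.094 / 15.600 = 8.660 m before stopping.
Follower covers v·t_r = 11.6230 × 1.9 = 22.084 m while reacting, then v²/(2a_F) = 135.094 / 12.800 = 10.554 m while braking, for a total of 22.084 + 10.554 = 32.638 m.
Since a_F ≤ a_L and the follower starts braking later, the follower is never slower than the leader, so the closest approach is when both have stopped.
Minimum gap = 32.638 − 8.660 = 23.978 m.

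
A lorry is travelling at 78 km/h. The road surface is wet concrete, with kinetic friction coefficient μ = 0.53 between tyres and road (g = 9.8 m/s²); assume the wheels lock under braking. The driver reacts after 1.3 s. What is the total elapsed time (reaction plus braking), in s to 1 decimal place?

78 km/h ÷ 3.6 = 21.6667 m/s.
a = μg = 0.53 × 9.8 = 5.194 m/s².
Braking time = v/a = 21.6667 / 5.194 = 4.171 s.
Total = 1.3 + 4.171 = 5.471 s.

Total time ≈ 5.5 s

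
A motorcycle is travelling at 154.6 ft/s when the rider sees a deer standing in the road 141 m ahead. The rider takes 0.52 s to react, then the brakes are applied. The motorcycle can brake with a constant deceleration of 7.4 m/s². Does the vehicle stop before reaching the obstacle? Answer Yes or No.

154.6 ft/s × 0.3048 = 47.1221 m/s.
Reaction distance = 47.1221 × 0.52 = 24.503 m.
Braking distance = v²/(2a) = 2220.492 / 14.800 = 150.033 m.
Total stopping distance = 24.503 + 150.033 = 174.536 m, vs 141 m available — it cannot stop in time and overshoots by 174.536 − 141 = 33.536 m.

No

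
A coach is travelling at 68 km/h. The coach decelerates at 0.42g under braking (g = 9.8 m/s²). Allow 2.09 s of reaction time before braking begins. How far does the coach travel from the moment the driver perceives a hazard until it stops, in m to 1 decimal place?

Total stopping distance ≈ 82.8 m

68 km/h ÷ 3.6 = 18.8889 m/s.
a = 0.42 × 9.8 = 4.116 m/s².
Reaction distance = v·t_r = 18.8889 × 2.09 = 39.478 m.
Braking distance = v²/(2a) = 18.8889² / (2 × 4.116) = 356.791 / 8.232 = 43.342 m.
Total = 39.478 + 43.342 = 82.820 m.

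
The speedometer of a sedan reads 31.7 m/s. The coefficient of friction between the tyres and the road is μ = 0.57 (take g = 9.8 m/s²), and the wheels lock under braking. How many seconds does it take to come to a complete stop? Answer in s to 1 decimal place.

Braking time ≈ 5.7 s

a = μg = 0.57 × 9.8 = 5.586 m/s².
Braking time = v/a = 31.7000 / 5.586 = 5.675 s.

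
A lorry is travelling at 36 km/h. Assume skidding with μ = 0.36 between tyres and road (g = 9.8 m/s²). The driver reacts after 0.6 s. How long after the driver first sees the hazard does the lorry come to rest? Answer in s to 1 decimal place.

36 km/h ÷ 3.6 = 10.0000 m/s.
a = μg = 0.36 × 9.8 = 3.528 m/s².
Braking time = v/a = 10.0000 / 3.528 = 2.834 s.
Total = 0.6 + 2.834 = 3.434 s.

Total time ≈ 3.4 s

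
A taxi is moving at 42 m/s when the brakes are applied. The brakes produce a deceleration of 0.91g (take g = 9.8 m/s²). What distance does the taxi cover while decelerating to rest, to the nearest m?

a = 0.91 × 9.8 = 8.918 m/s².
Braking distance = v²/(2a) = 42.0000² / (2 × 8.918) = 1764.000 / 17.836 = 98.901 m.

Braking distance ≈ 99 m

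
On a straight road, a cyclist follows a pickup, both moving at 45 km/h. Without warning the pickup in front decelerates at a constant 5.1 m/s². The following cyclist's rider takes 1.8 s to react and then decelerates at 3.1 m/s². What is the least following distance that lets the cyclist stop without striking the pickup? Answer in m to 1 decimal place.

45 km/h ÷ 3.6 = 12.5000 m/s.
Leader travels v²/(2a_L) = 156.250 / 10.200 = 15.319 m before stopping.
Follower covers v·t_r = 12.5000 × 1.8 = 22.500 m while reacting, then v²/(2a_F) = 156.250 / 6.200 = 25.202 m while braking, for a total of 22.500 + 25.202 = 47.702 m.
Since a_F ≤ a_L and the follower starts braking later, the follower is never slower than the leader, so the closest approach is when both have stopped.
Minimum gap = 47.702 − 15.319 = 32.383 m.

Minimum gap ≈ 32.4 m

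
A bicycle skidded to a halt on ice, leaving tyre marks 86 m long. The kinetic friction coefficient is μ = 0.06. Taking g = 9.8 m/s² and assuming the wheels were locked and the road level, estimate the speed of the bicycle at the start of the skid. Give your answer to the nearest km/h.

Initial speed ≈ 36 km/h

Deceleration a = μg = 0.06 × 9.8 = 0.588 m/s².
v = √(2a·d) = √(2 × 0.588 × 86) = √101.136 = 10.0566 m/s.
= 10.0566 × 3.6 = 36.204 km/h.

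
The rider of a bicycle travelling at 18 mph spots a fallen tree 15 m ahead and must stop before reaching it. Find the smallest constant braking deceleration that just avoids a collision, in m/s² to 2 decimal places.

Required deceleration ≈ 2.16 m/s²

18 mph × 0.44704 = 8.0467 m/s.
v² = 2a·d ⇒ a = v²/(2d) = 8.0467² / (2 × 15.000) = 64.749 / 30.000 = 2.1583 m/s².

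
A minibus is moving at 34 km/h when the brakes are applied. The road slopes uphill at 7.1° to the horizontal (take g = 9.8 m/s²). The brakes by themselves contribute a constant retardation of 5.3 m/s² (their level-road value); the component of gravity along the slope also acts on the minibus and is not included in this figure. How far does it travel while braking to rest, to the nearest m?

34 km/h ÷ 3.6 = 9.4444 m/s.
Gravity along the uphill slope adds to the braking deceleration: a_eff = 5.300 + 9.8·sin 7.1° = 5.300 + 1.211 = 6.511 m/s².
Braking distance = v²/(2a) = 9.4444² / (2 × 6.511) = 89.197 / 13.022 = 6.850 m.

Braking distance ≈ 7 m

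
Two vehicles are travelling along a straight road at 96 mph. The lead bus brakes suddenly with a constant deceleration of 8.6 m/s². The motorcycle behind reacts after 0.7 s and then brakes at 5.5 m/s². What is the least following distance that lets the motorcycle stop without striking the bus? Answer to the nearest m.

96 mph × 0.44704 = 42.9158 m/s.
Leader travels v²/(2a_L) = 1841.766 / 17.200 = 107.079 m before stopping.
Follower covers v·t_r = 42.9158 × 0.7 = 30.041 m while reacting, then v²/(2a_F) = 1841.766 / 11.000 = 167.433 m while braking, for a total of 30.041 + 167.433 = 197.474 m.
Since a_F ≤ a_L and the follower starts braking later, the follower is never slower than the leader, so the closest approach is when both have stopped.
Minimum gap = 197.474 − 107.079 = 90.395 m.

Minimum gap ≈ 90 m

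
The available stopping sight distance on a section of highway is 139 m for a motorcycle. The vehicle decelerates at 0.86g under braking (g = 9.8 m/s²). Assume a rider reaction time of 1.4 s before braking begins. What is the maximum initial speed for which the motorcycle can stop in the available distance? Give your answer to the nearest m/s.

Maximum speed ≈ 38 m/s

a = 0.86 × 9.8 = 8.428 m/s².
Stopping distance: v·t_r + v²/(2a) = 139 with t_r = 1.4 s and a = 8.428 m/s².
So v² + 23.598 v − 2342.98 = 0.
Positive root: v = −a·t_r + √((a·t_r)² + 2a·d) = −11.799 + √(139.216 + 2342.98) = 38.0226 m/s.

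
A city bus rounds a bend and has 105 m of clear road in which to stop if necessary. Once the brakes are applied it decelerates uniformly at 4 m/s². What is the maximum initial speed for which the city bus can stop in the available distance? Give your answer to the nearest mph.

v²/(2a) = d ⇒ v = √(2 × 4.000 × 105) = √840.00 = 28.9828 m/s.
28.9828 m/s ÷ 0.44704 = 64.833 mph.

Maximum speed ≈ 65 mph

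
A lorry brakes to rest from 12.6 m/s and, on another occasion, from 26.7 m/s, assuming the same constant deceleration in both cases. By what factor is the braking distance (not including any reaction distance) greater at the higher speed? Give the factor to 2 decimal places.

Braking distance d = v²/(2a), so with a fixed, d ∝ v².
Factor = (26.7/12.6)² = 2.1190² = 4.4902.

Factor ≈ 4.49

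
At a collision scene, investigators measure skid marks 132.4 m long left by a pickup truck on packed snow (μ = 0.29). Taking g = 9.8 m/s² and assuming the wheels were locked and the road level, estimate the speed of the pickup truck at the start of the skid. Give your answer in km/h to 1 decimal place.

Initial speed ≈ 98.8 km/h

Deceleration a = μg = 0.29 × 9.8 = 2.842 m/s².
v = √(2a·d) = √(2 × 2.842 × 132.4) = √752.562 = 27.4329 m/s.
= 27.4329 × 3.6 = 98.758 km/h.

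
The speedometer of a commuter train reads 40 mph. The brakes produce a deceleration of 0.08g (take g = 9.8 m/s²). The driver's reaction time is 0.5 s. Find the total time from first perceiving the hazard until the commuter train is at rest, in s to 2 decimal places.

40 mph × 0.44704 = 17.8816 m/s.
a = 0.08 × 9.8 = 0.784 m/s².
Braking time = v/a = 17.8816 / 0.784 = 22.808 s.
Total = 0.5 + 22.808 = 23.308 s.

Total time ≈ 23.31 s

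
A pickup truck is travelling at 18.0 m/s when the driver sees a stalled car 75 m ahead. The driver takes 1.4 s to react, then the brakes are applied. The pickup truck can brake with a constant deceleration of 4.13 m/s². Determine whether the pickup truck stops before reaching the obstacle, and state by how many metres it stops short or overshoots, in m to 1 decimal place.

Reaction distance = 18.0000 × 1.4 = 25.200 m.
Braking distance = v²/(2a) = 324.000 / 8.260 = 39.225 m.
Total stopping distance = 25.200 + 39.225 = 64.425 m, vs 75 m available — it stops with 75 − 64.425 = 10.575 m to spare.

Yes — it stops 10.6 m short of the obstacle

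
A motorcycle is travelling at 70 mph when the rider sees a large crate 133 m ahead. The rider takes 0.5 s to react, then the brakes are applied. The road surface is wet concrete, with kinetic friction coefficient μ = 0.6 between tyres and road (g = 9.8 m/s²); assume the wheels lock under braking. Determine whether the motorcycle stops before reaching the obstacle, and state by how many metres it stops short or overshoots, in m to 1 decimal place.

70 mph × 0.44704 = 31.2928 m/s.
a = μg = 0.6 × 9.8 = 5.880 m/s².
Reaction distance = 31.2928 × 0.5 = 15.646 m.
Braking distance = v²/(2a) = 979.239 / 11.760 = 83.269 m.
Total stopping distance = 15.646 + 83.269 = 98.915 m, vs 133 m available — it stops with 133 − 98.915 = 34.085 m to spare.

Yes — it stops 34.1 m short of the obstacle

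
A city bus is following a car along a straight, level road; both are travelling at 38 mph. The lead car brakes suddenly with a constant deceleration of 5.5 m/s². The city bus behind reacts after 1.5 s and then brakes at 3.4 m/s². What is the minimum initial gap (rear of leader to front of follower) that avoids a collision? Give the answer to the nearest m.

38 mph × 0.44704 = 16.9875 m/s.
Leader travels v²/(2a_L) = 288.575 / 11.000 = 26.234 m before stopping.
Follower covers v·t_r = 16.9875 × 1.5 = 25.481 m while reacting, then v²/(2a_F) = 288.575 / 6.800 = 42.438 m while braking, for a total of 25.481 + 42.438 = 67.919 m.
Since a_F ≤ a_L and the follower starts braking later, the follower is never slower than the leader, so the closest approach is when both have stopped.
Minimum gap = 67.919 − 26.234 = 41.685 m.

Minimum gap ≈ 42 m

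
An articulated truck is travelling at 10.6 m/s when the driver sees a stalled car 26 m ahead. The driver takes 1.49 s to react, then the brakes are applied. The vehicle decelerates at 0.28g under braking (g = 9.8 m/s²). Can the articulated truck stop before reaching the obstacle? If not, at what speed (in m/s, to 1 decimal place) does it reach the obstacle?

No — it strikes the obstacle at 7.5 m/s

a = 0.28 × 9.8 = 2.744 m/s².
Reaction distance = 10.6000 × 1.49 = 15.794 m.
Braking distance needed to stop: v²/(2a) = 112.360 / 5.488 = 20.474 m, so total needed = 15.794 + 20.474 = 36.268 m > 26 m — it cannot stop.
Distance remaining when braking begins: 26 − 15.794 = 10.206 m.
v² = v₀² − 2a·d = 112.360 − 2 × 2.744 × 10.206 = 56.349 m²/s².
v = √56.349 = 7.507 m/s.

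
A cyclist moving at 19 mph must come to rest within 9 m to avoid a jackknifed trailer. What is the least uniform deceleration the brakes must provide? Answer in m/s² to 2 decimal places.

19 mph × 0.44704 = 8.4938 m/s.
v² = 2a·d ⇒ a = v²/(2d) = 8.4938² / (2 × 9.000) = 72.145 / 18.000 = 4.0081 m/s².

Required deceleration ≈ 4.01 m/s²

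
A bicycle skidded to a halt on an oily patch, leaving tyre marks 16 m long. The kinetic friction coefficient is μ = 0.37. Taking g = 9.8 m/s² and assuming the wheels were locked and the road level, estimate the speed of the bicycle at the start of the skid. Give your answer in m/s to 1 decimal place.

Deceleration a = μg = 0.37 × 9.8 = 3.626 m/s².
v = √(2a·d) = √(2 × 3.626 × 16) = √116.032 = 10.7718 m/s.

Initial speed ≈ 10.8 m/s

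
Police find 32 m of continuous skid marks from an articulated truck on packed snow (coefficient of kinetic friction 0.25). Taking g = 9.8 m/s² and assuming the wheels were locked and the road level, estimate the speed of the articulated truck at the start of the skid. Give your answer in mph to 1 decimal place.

Deceleration a = μg = 0.25 × 9.8 = 2.450 m/s².
v = √(2a·d) = √(2 × 2.450 × 32) = √156.800 = 12.5220 m/s.
= 12.5220 ÷ 0.44704 = 28.011 mph.

Initial speed ≈ 28.0 mph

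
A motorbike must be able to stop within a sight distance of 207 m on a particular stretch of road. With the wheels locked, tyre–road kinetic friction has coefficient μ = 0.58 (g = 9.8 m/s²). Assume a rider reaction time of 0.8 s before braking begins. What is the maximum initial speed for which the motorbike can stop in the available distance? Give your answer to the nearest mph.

a = μg = 0.58 × 9.8 = 5.684 m/s².
Stopping distance: v·t_r + v²/(2a) = 207 with t_r = 0.8 s and a = 5.684 m/s².
So v² + 9.094 v − 2353.18 = 0.
Positive root: v = −a·t_r + √((a·t_r)² + 2a·d) = −4.547 + √(20.675 + 2353.18) = 44.1752 m/s.
44.1752 m/s ÷ 0.44704 = 98.817 mph.

Maximum speed ≈ 99 mph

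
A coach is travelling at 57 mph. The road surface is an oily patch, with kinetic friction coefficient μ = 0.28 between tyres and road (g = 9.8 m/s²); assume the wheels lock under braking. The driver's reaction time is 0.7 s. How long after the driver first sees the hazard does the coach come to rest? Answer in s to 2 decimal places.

57 mph × 0.44704 = 25.4813 m/s.
a = μg = 0.28 × 9.8 = 2.744 m/s².
Braking time = v/a = 25.4813 / 2.744 = 9.286 s.
Total = 0.7 + 9.286 = 9.986 s.

Total time ≈ 9.99 s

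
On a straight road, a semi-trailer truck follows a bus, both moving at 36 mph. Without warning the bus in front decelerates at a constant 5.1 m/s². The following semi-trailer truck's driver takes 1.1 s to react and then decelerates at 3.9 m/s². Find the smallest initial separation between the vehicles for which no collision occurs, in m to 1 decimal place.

36 mph × 0.44704 = 16.0934 m/s.
Leader travels v²/(2a_L) = 258.998 / 10.200 = 25.392 m before stopping.
Follower covers v·t_r = 16.0934 × 1.1 = 17.703 m while reacting, then v²/(2a_F) = 258.998 / 7.800 = 33.205 m while braking, for a total of 17.703 + 33.205 = 50.908 m.
Since a_F ≤ a_L and the follower starts braking later, the follower is never slower than the leader, so the closest approach is when both have stopped.
Minimum gap = 50.908 − 25.392 = 25.516 m.

Minimum gap ≈ 25.5 m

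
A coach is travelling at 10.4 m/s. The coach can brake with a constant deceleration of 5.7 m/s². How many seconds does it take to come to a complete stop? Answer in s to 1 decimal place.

Braking time ≈ 1.8 s

Braking time = v/a = 10.4000 / 5.700 = 1.825 s.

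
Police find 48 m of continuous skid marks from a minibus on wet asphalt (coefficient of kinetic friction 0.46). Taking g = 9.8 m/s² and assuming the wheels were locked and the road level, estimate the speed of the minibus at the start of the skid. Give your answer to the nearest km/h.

Deceleration a = μg = 0.46 × 9.8 = 4.508 m/s².
v = √(2a·d) = √(2 × 4.508 × 48) = √432.768 = 20.8031 m/s.
= 20.8031 × 3.6 = 74.891 km/h.

Initial speed ≈ 75 km/h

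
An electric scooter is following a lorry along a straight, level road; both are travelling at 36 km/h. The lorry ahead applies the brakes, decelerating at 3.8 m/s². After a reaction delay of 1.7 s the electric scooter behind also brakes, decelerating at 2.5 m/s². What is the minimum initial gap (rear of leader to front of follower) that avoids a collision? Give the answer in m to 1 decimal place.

Minimum gap ≈ 23.8 m

36 km/h ÷ 3.6 = 10.0000 m/s.
Leader travels v²/(2a_L) = 100.000 / 7.600 = 13.158 m before stopping.
Follower covers v·t_r = 10.0000 × 1.7 = 17.000 m while reacting, then v²/(2a_F) = 100.000 / 5.000 = 20.000 m while braking, for a total of 17.000 + 20.000 = 37.000 m.
Since a_F ≤ a_L and the follower starts braking later, the follower is never slower than the leader, so the closest approach is when both have stopped.
Minimum gap = 37.000 − 13.158 = 23.842 m.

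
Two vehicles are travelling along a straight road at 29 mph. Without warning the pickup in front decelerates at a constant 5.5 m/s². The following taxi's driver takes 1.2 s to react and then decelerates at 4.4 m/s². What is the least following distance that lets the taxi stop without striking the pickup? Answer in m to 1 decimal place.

Minimum gap ≈ 19.4 m

29 mph × 0.44704 = 12.9642 m/s.
Leader travels v²/(2a_L) = 168.070 / 11.000 = 15.279 m before stopping.
Follower covers v·t_r = 12.9642 × 1.2 = 15.557 m while reacting, then v²/(2a_F) = 168.070 / 8.800 = 19.099 m while braking, for a total of 15.557 + 19.099 = 34.656 m.
Since a_F ≤ a_L and the follower starts braking later, the follower is never slower than the leader, so the closest approach is when both have stopped.
Minimum gap = 34.656 − 15.279 = 19.377 m.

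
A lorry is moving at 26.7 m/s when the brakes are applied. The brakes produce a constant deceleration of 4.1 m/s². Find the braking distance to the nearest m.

Braking distance ≈ 87 m

Braking distance = v²/(2a) = 26.7000² / (2 × 4.100) = 712.890 / 8.200 = 86.938 m.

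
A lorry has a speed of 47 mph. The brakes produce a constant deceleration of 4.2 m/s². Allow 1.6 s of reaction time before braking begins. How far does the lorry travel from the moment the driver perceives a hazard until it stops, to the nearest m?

Total stopping distance ≈ 86 m

47 mph × 0.44704 = 21.0109 m/s.
Reaction distance = v·t_r = 21.0109 × 1.6 = 33.617 m.
Braking distance = v²/(2a) = 21.0109² / (2 × 4.200) = 441.458 / 8.400 = 52.555 m.
Total = 33.617 + 52.555 = 86.172 m.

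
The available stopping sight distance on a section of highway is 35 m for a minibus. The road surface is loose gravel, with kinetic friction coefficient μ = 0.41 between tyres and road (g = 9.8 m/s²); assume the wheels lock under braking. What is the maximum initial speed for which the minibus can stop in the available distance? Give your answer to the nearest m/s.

a = μg = 0.41 × 9.8 = 4.018 m/s².
v²/(2a) = d ⇒ v = √(2 × 4.018 × 35) = √281.26 = 16.7708 m/s.

Maximum speed ≈ 17 m/s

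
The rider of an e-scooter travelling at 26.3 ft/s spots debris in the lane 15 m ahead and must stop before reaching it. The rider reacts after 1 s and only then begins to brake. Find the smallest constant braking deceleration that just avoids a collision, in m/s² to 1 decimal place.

Required deceleration ≈ 4.6 m/s²

26.3 ft/s × 0.3048 = 8.0162 m/s.
Distance covered during reaction = 8.0162 × 1 = 8.016 m.
Distance available for braking: 15 − 8.016 = 6.984 m.
v² = 2a·d ⇒ a = v²/(2d) = 8.0162² / (2 × 6.984) = 64.259 / 13.968 = 4.6004 m/s².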